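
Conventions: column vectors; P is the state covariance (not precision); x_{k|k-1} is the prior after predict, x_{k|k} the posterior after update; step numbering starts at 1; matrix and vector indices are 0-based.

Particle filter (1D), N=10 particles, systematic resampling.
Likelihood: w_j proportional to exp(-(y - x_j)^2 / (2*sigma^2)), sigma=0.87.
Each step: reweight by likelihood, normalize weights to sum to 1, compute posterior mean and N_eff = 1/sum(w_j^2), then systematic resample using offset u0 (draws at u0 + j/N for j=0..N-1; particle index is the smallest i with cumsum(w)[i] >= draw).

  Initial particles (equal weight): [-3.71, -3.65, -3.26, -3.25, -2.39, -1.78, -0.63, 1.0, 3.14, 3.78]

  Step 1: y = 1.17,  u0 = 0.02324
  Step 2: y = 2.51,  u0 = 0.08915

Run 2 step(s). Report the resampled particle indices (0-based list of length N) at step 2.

resampled_idx = [1, 2, 3, 4, 5, 6, 7, 8, 9, 9]

step 1: w=[0.0000, 0.0000, 0.0000, 0.0000, 0.0002, 0.0027, 0.0988, 0.8243, 0.0647, 0.0093]  mean=0.9952  Neff=1.4420  idx=[6, 7, 7, 7, 7, 7, 7, 7, 7, 7]
step 2: w=[0.0007, 0.1110, 0.1110, 0.1110, 0.1110, 0.1110, 0.1110, 0.1110, 0.1110, 0.1110]  mean=0.9988  Neff=9.0133  idx=[1, 2, 3, 4, 5, 6, 7, 8, 9, 9]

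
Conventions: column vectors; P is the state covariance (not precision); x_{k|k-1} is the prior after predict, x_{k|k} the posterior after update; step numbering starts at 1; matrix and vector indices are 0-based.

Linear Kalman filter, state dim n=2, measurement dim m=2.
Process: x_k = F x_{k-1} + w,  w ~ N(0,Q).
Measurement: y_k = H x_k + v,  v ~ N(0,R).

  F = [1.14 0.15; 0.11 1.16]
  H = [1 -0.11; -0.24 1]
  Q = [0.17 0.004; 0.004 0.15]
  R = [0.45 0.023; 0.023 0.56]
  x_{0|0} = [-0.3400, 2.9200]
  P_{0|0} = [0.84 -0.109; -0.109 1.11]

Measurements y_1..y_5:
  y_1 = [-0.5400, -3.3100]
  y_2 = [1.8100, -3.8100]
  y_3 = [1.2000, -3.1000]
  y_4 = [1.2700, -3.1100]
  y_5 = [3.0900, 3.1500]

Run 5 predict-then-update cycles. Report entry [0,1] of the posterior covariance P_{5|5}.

step 1: x^-=[0.0504, 3.3498]  P^-=[1.2494 0.1565; 0.1565 1.6260]  S=[1.6846 -0.2950; -0.2950 2.1828]  K=[0.7374 0.0340; 0.1170 0.7435]  nu=[-0.2219, -6.6477]  x^+=[-0.3393, -1.6187]  P^+=[0.3457 0.1190; 0.1190 0.4476]
step 2: x^-=[-0.6297, -1.9150]  P^-=[0.6700 0.2845; 0.2845 0.7868]  S=[1.0669 0.0677; 0.0677 1.2489]  K=[0.5944 0.0669; 0.1496 0.5673]  nu=[2.2290, -2.0461]  x^+=[0.5585, -2.7423]  P^+=[0.2821 0.1188; 0.1188 0.3496]
step 3: x^-=[0.2253, -3.1197]  P^-=[0.5851 0.2593; 0.2593 0.6542]  S=[0.9860 0.0767; 0.0767 1.1234]  K=[0.5592 0.0676; 0.1498 0.5167]  nu=[0.6315, 0.0737]  x^+=[0.5835, -2.9870]  P^+=[0.2658 0.1145; 0.1145 0.3203]
step 4: x^-=[0.2171, -3.4007]  P^-=[0.5618 0.2464; 0.2464 0.6134]  S=[0.9650 0.0736; 0.0736 1.0875]  K=[0.5491 0.0654; 0.1473 0.4997]  nu=[0.6788, 0.3428]  x^+=[0.6123, -3.1294]  P^+=[0.2609 0.1119; 0.1119 0.3101]
step 5: x^-=[0.2286, -3.5628]  P^-=[0.5543 0.2405; 0.2405 0.5989]  S=[0.9587 0.0709; 0.0709 1.0755]  K=[0.5459 0.0639; 0.1456 0.4937]  nu=[2.4695, 6.7676]  x^+=[2.0092, 0.1377]  P^+=[0.2593 0.1106; 0.1106 0.3063]

P_post[0,1] = 0.1106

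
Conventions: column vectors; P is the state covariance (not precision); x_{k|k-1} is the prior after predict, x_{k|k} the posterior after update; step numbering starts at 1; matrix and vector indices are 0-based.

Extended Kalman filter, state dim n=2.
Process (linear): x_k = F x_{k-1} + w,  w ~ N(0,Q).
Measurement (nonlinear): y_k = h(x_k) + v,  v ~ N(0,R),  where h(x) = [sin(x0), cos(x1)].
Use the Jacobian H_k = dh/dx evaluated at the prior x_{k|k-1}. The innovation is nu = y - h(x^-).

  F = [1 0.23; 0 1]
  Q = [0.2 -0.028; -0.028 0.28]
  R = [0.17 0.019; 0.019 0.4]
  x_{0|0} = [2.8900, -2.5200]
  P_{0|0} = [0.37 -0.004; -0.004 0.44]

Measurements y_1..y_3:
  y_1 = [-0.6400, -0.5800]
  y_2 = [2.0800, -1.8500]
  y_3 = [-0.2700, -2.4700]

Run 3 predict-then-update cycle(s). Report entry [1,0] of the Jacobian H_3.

step 1: x^-=[2.3104, -2.5200]  P^-=[0.5914 0.0692; 0.0692 0.7200]  H_jac=[-0.6740 0.0000; 0.0000 0.5823]  S=[0.4387 -0.0082; -0.0082 0.6442]  K=[-0.9078 0.0511; -0.0942 0.6497]  nu=[-1.3787, 0.2330]  x^+=[3.5739, -2.2387]  P^+=[0.2275 0.0055; 0.0055 0.4432]
step 2: x^-=[3.0589, -2.2387]  P^-=[0.4535 0.0794; 0.0794 0.7232]  H_jac=[-0.9966 0.0000; 0.0000 0.7851]  S=[0.6204 -0.0431; -0.0431 0.8458]  K=[-0.7259 0.0367; -0.0812 0.6672]  nu=[1.9975, -1.2306]  x^+=[1.5638, -3.2219]  P^+=[0.1231 0.0011; 0.0011 0.3380]
step 3: x^-=[0.8228, -3.2219]  P^-=[0.3415 0.0509; 0.0509 0.6180]  H_jac=[0.6802 0.0000; 0.0000 -0.0802]  S=[0.3280 0.0162; 0.0162 0.4040]  K=[0.7101 -0.0386; 0.1118 -0.1272]  nu=[-1.0030, -1.4732]  x^+=[0.1674, -3.1466]  P^+=[0.1764 0.0244; 0.0244 0.6078]

H_jac[1,0] = 0.0000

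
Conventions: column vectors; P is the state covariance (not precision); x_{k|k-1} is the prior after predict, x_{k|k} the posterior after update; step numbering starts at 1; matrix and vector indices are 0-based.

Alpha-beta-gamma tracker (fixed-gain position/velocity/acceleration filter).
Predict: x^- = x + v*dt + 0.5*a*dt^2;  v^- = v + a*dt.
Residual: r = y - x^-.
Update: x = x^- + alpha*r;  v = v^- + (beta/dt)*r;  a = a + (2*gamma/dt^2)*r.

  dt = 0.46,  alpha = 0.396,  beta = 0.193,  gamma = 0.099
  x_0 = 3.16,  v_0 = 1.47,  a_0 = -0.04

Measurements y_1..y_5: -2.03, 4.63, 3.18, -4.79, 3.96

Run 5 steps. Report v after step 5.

step 1: x_pred=3.8320  r=-5.8620  x^+=1.5106  v^+=-1.0079  a^+=-5.5252
step 2: x_pred=0.4624  r=4.1676  x^+=2.1128  v^+=-1.8009  a^+=-1.6255
step 3: x_pred=1.1124  r=2.0676  x^+=1.9312  v^+=-1.6811  a^+=0.3092
step 4: x_pred=1.1906  r=-5.9806  x^+=-1.1777  v^+=-4.0481  a^+=-5.2870
step 5: x_pred=-3.5993  r=7.5593  x^+=-0.6058  v^+=-3.3085  a^+=1.7864

v_post = -3.3085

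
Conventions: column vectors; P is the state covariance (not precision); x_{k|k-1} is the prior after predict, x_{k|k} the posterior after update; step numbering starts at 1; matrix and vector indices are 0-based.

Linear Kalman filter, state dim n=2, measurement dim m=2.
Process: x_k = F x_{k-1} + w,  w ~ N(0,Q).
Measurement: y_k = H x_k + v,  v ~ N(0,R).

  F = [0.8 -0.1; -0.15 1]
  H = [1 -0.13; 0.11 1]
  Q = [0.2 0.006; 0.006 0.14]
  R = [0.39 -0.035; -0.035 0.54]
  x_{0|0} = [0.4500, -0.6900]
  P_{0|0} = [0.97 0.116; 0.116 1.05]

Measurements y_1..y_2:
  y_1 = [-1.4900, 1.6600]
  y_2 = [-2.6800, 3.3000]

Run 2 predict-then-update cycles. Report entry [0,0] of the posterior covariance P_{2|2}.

P_post[0,0] = 0.1864

step 1: x^-=[0.4290, -0.7575]  P^-=[0.8127 -0.1209; -0.1209 1.1770]  S=[1.2541 -0.2177; -0.2177 1.7003]  K=[0.6724 0.0676; -0.1018 0.6714]  nu=[-2.0175, 2.3703]  x^+=[-0.7672, 1.0393]  P^+=[0.2579 -0.0154; -0.0154 0.3678]
step 2: x^-=[-0.7177, 1.1544]  P^-=[0.3712 -0.0743; -0.0743 0.5182]  S=[0.7892 -0.1347; -0.1347 1.0464]  K=[0.4878 0.0309; -0.0984 0.4748]  nu=[-1.8122, 2.2245]  x^+=[-1.5330, 2.3889]  P^+=[0.1864 -0.0209; -0.0209 0.2621]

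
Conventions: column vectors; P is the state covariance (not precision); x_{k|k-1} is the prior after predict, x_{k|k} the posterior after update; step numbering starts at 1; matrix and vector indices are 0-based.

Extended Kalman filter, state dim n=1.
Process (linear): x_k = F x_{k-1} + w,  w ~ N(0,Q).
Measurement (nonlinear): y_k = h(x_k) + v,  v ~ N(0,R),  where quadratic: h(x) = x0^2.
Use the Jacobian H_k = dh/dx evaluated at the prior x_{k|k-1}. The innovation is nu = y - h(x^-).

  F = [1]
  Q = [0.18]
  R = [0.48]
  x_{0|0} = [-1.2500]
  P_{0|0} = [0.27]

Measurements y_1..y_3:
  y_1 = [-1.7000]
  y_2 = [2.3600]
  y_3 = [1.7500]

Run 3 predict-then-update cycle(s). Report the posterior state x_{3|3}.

step 1: x^-=[-1.2500]  P^-=[0.4500]  H_jac=[-2.5000]  S=[3.2925]  K=[-0.3417]  nu=[-3.2625]  x^+=[-0.1353]  P^+=[0.0656]
step 2: x^-=[-0.1353]  P^-=[0.2456]  H_jac=[-0.2705]  S=[0.4980]  K=[-0.1334]  nu=[2.3417]  x^+=[-0.4477]  P^+=[0.2367]
step 3: x^-=[-0.4477]  P^-=[0.4167]  H_jac=[-0.8953]  S=[0.8141]  K=[-0.4583]  nu=[1.5496]  x^+=[-1.1579]  P^+=[0.2457]

x_post = [-1.1579]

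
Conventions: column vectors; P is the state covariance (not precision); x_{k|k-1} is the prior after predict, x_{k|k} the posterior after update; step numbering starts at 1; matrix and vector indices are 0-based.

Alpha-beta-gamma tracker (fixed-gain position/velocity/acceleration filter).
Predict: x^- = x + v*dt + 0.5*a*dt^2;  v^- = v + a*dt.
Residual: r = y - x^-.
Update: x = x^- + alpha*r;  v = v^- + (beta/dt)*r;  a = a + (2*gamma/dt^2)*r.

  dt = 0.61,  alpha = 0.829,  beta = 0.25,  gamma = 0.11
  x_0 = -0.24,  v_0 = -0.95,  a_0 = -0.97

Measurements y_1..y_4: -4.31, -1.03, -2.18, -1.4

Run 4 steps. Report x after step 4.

x_post = -1.7607

step 1: x_pred=-1.0000  r=-3.3100  x^+=-3.7440  v^+=-2.8983  a^+=-2.9270
step 2: x_pred=-6.0565  r=5.0265  x^+=-1.8895  v^+=-2.6237  a^+=0.0448
step 3: x_pred=-3.4817  r=1.3017  x^+=-2.4026  v^+=-2.0629  a^+=0.8144
step 4: x_pred=-3.5094  r=2.1094  x^+=-1.7607  v^+=-0.7016  a^+=2.0616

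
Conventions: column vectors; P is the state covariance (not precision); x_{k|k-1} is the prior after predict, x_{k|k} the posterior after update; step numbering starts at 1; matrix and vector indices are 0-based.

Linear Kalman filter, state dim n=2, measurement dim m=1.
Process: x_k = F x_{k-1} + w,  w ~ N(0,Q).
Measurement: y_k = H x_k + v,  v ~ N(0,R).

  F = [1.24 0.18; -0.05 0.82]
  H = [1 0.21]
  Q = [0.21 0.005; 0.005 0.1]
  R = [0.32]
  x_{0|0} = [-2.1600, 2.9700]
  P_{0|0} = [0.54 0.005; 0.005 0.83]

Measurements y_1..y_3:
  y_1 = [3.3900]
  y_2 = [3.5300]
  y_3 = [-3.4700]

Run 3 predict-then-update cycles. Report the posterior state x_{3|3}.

step 1: x^-=[-2.1438, 2.5434]  P^-=[1.0694 0.0991; 0.0991 0.6590]  S=[1.4601]  K=[0.7467; 0.1626]  nu=[4.9997]  x^+=[1.5894, 3.3565]  P^+=[0.2554 -0.0782; -0.0782 0.6204]
step 2: x^-=[2.5750, 2.6729]  P^-=[0.5878 0.0019; 0.0019 0.5242]  S=[0.9317]  K=[0.6313; 0.1202]  nu=[0.3937]  x^+=[2.8236, 2.7202]  P^+=[0.2165 -0.0688; -0.0688 0.5108]
step 3: x^-=[3.9908, 2.0894]  P^-=[0.5287 -0.0024; -0.0024 0.4496]  S=[0.8675]  K=[0.6088; 0.1061]  nu=[-7.8996]  x^+=[-0.8188, 1.2512]  P^+=[0.2071 -0.0584; -0.0584 0.4399]

x_post = [-0.8188, 1.2512]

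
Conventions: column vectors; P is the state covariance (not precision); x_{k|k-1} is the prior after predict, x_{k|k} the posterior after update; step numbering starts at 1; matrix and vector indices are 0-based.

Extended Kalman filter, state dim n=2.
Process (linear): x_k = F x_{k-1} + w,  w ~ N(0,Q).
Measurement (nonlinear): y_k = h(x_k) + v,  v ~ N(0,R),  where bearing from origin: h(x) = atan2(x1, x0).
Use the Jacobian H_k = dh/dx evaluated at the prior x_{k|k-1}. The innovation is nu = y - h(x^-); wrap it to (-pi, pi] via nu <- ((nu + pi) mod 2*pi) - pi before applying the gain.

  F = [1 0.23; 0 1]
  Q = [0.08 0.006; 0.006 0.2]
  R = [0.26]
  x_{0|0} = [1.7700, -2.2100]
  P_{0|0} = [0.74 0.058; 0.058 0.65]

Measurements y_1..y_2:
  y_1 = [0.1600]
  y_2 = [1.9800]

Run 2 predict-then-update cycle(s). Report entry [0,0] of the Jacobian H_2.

H_jac[0,0] = 0.2586

step 1: x^-=[1.2617, -2.2100]  P^-=[0.8811 0.2135; 0.2135 0.8500]  H_jac=[0.3413 0.1948]  S=[0.4233]  K=[0.8086; 0.5634]  nu=[1.2120]  x^+=[2.2418, -1.5271]  P^+=[0.6043 0.0207; 0.0207 0.7157]
step 2: x^-=[1.8906, -1.5271]  P^-=[0.7317 0.1913; 0.1913 0.9157]  H_jac=[0.2586 0.3201]  S=[0.4344]  K=[0.5764; 0.7886]  nu=[2.6595]  x^+=[3.4236, 0.5700]  P^+=[0.5873 -0.0062; -0.0062 0.6455]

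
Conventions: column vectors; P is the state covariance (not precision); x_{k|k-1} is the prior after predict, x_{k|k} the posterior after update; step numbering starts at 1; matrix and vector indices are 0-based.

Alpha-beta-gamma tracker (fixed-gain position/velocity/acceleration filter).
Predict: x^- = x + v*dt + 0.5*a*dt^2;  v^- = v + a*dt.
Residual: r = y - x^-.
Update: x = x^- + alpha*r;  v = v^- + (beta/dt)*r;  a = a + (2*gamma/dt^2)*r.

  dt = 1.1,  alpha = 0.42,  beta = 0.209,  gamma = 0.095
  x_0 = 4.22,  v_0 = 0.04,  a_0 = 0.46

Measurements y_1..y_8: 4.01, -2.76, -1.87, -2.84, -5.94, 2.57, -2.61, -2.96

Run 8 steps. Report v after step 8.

v_post = 2.7023

step 1: x_pred=4.5423  r=-0.5323  x^+=4.3187  v^+=0.4449  a^+=0.3764
step 2: x_pred=5.0358  r=-7.7958  x^+=1.7616  v^+=-0.6223  a^+=-0.8477
step 3: x_pred=0.5642  r=-2.4342  x^+=-0.4582  v^+=-2.0173  a^+=-1.2299
step 4: x_pred=-3.4213  r=0.5813  x^+=-3.1771  v^+=-3.2598  a^+=-1.1387
step 5: x_pred=-7.4518  r=1.5118  x^+=-6.8168  v^+=-4.2251  a^+=-0.9013
step 6: x_pred=-12.0097  r=14.5797  x^+=-5.8862  v^+=-2.4463  a^+=1.3881
step 7: x_pred=-7.7374  r=5.1274  x^+=-5.5839  v^+=0.0548  a^+=2.1932
step 8: x_pred=-4.1968  r=1.2368  x^+=-3.6773  v^+=2.7023  a^+=2.3874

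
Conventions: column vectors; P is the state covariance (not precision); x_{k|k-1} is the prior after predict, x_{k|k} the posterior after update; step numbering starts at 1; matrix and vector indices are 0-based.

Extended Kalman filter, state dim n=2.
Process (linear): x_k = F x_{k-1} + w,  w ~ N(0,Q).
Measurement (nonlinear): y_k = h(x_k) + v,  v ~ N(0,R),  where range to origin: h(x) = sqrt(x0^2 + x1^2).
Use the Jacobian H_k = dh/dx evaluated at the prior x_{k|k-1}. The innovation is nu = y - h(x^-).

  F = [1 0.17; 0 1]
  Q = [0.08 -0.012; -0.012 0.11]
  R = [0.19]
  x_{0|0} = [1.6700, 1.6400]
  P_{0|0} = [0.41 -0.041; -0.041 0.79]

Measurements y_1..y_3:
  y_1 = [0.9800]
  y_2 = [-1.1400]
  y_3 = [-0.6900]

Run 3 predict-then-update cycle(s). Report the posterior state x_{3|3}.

x_post = [0.1648, -0.5097]

step 1: x^-=[1.9488, 1.6400]  P^-=[0.4989 0.0813; 0.0813 0.9000]  H_jac=[0.7651 0.6439]  S=[0.9353]  K=[0.4641; 0.6861]  nu=[-1.5670]  x^+=[1.2215, 0.5649]  P^+=[0.2974 -0.2165; -0.2165 0.4597]
step 2: x^-=[1.3176, 0.5649]  P^-=[0.3171 -0.1504; -0.1504 0.5697]  H_jac=[0.9191 0.3940]  S=[0.4374]  K=[0.5309; 0.1973]  nu=[-2.5735]  x^+=[-0.0486, 0.0571]  P^+=[0.1938 -0.1962; -0.1962 0.5527]
step 3: x^-=[-0.0389, 0.0571]  P^-=[0.2231 -0.1142; -0.1142 0.6627]  H_jac=[-0.5630 0.8265]  S=[0.8197]  K=[-0.2684; 0.7467]  nu=[-0.7591]  x^+=[0.1648, -0.5097]  P^+=[0.1641 0.0501; 0.0501 0.2058]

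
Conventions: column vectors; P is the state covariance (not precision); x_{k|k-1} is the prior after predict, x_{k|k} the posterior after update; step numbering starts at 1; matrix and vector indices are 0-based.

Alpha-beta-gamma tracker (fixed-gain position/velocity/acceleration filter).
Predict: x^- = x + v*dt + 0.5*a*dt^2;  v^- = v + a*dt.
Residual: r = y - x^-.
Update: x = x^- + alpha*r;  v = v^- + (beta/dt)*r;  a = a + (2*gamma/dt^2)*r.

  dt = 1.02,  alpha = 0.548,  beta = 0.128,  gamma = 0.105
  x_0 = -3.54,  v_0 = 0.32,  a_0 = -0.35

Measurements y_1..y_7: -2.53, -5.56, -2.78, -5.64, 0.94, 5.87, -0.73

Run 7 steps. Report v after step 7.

v_post = 3.7934

step 1: x_pred=-3.3957  r=0.8657  x^+=-2.9213  v^+=0.0716  a^+=-0.1753
step 2: x_pred=-2.9394  r=-2.6206  x^+=-4.3755  v^+=-0.4360  a^+=-0.7042
step 3: x_pred=-5.1865  r=2.4065  x^+=-3.8678  v^+=-0.8523  a^+=-0.2185
step 4: x_pred=-4.8508  r=-0.7892  x^+=-5.2833  v^+=-1.1742  a^+=-0.3778
step 5: x_pred=-6.6775  r=7.6175  x^+=-2.5031  v^+=-0.6036  a^+=1.1598
step 6: x_pred=-2.5155  r=8.3855  x^+=2.0798  v^+=1.6316  a^+=2.8523
step 7: x_pred=5.2278  r=-5.9578  x^+=1.9629  v^+=3.7934  a^+=1.6498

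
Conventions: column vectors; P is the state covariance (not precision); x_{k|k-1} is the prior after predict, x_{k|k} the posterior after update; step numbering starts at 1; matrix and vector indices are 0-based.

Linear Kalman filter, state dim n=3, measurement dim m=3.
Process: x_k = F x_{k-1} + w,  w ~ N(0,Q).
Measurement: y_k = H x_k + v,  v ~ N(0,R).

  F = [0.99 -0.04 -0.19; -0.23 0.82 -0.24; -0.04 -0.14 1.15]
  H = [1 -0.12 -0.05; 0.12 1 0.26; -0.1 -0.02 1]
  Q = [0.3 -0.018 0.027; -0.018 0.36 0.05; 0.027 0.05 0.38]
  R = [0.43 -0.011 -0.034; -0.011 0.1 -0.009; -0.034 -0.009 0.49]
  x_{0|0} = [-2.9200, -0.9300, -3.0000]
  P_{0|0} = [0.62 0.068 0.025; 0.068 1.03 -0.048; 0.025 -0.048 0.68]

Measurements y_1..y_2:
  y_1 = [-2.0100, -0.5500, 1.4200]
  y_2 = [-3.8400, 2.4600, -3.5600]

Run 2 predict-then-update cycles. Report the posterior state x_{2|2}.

step 1: x^-=[-2.2836, 0.6290, -3.2030]  P^-=[0.9183 -0.1040 -0.1201; -0.1040 1.1205 -0.3035; -0.1201 -0.3035 1.3144]  S=[1.4011 -0.1607 -0.2726; -0.1607 1.1324 -0.0033; -0.2726 -0.0033 1.8498]  K=[0.6744 0.0736 -0.0139; -0.0922 0.8953 -0.1826; 0.0379 0.0285 0.7260]  nu=[0.1889, -0.0722, 4.4072]  x^+=[-2.2229, -0.2577, 0.0017]  P^+=[0.2855 -0.0335 -0.0025; -0.0335 0.1210 -0.0953; -0.0025 -0.0953 0.3520]
step 2: x^-=[-2.1907, 0.2995, 0.1269]  P^-=[0.5949 -0.0840 -0.0570; -0.0840 0.5266 -0.1508; -0.0570 -0.1508 0.8789]  S=[1.0587 -0.0993 -0.1748; -0.0993 0.5924 0.0550; -0.1748 0.0550 1.3922]  K=[0.5769 0.0514 -0.0121; -0.0814 0.8062 -0.1520; 0.0335 0.0658 0.6392]  nu=[-1.6070, 2.3904, -3.9000]  x^+=[-2.9479, 2.9501, -2.2625]  P^+=[0.2442 -0.0298 -0.0022; -0.0298 0.1072 -0.0798; -0.0022 -0.0798 0.3097]

x_post = [-2.9479, 2.9501, -2.2625]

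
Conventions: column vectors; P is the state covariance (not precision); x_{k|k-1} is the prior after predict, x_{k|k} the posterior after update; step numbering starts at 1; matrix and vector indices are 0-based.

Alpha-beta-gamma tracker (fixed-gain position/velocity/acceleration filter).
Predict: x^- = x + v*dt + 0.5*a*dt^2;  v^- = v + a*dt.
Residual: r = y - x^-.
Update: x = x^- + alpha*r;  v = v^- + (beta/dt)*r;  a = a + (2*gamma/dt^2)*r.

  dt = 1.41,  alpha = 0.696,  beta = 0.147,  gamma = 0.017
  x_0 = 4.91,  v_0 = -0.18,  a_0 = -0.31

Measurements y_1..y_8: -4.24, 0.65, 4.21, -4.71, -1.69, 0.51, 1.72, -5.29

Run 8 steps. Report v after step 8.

v_post = -1.6246

step 1: x_pred=4.3480  r=-8.5880  x^+=-1.6292  v^+=-1.5124  a^+=-0.4569
step 2: x_pred=-4.2159  r=4.8659  x^+=-0.8292  v^+=-1.6493  a^+=-0.3737
step 3: x_pred=-3.5262  r=7.7362  x^+=1.8582  v^+=-1.3696  a^+=-0.2414
step 4: x_pred=-0.3129  r=-4.3971  x^+=-3.3733  v^+=-2.1684  a^+=-0.3165
step 5: x_pred=-6.7454  r=5.0554  x^+=-3.2268  v^+=-2.0877  a^+=-0.2301
step 6: x_pred=-6.3991  r=6.9091  x^+=-1.5904  v^+=-1.6918  a^+=-0.1119
step 7: x_pred=-4.0870  r=5.8070  x^+=-0.0453  v^+=-1.2442  a^+=-0.0126
step 8: x_pred=-1.8122  r=-3.4778  x^+=-4.2327  v^+=-1.6246  a^+=-0.0721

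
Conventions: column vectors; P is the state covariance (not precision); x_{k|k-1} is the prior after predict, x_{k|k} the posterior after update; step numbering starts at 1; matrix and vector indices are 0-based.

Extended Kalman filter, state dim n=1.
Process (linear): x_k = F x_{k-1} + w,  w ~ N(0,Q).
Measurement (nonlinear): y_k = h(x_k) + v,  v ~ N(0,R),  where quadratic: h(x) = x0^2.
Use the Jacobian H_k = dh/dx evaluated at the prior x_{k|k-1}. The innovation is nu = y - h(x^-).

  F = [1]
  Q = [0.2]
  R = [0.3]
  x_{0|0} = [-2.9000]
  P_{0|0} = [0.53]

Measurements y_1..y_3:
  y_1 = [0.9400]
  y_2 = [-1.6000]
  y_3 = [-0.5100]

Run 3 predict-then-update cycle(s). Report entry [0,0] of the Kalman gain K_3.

step 1: x^-=[-2.9000]  P^-=[0.7300]  H_jac=[-5.8000]  S=[24.8572]  K=[-0.1703]  nu=[-7.4700]  x^+=[-1.6276]  P^+=[0.0088]
step 2: x^-=[-1.6276]  P^-=[0.2088]  H_jac=[-3.2552]  S=[2.5127]  K=[-0.2705]  nu=[-4.2491]  x^+=[-0.4781]  P^+=[0.0249]
step 3: x^-=[-0.4781]  P^-=[0.2249]  H_jac=[-0.9563]  S=[0.5057]  K=[-0.4254]  nu=[-0.7386]  x^+=[-0.1640]  P^+=[0.1334]

K[0,0] = -0.4254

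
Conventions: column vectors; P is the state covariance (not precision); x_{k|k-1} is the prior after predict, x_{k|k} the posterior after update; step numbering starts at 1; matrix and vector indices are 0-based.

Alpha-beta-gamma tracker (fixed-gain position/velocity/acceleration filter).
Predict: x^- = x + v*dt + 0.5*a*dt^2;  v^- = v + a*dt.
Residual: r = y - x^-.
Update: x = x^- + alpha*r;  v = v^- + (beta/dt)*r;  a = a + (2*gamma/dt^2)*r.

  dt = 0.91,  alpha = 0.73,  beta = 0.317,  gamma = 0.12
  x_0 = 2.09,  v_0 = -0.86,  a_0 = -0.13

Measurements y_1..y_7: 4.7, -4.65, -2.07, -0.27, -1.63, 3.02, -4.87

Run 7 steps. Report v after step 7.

step 1: x_pred=1.2536  r=3.4464  x^+=3.7695  v^+=0.2223  a^+=0.8688
step 2: x_pred=4.3315  r=-8.9815  x^+=-2.2250  v^+=-2.1158  a^+=-1.7342
step 3: x_pred=-4.8684  r=2.7984  x^+=-2.8256  v^+=-2.7191  a^+=-0.9231
step 4: x_pred=-5.6821  r=5.4121  x^+=-1.7313  v^+=-1.6738  a^+=0.6454
step 5: x_pred=-2.9872  r=1.3572  x^+=-1.9964  v^+=-0.6137  a^+=1.0388
step 6: x_pred=-2.1248  r=5.1448  x^+=1.6309  v^+=2.1238  a^+=2.5298
step 7: x_pred=4.6110  r=-9.4810  x^+=-2.3101  v^+=1.1232  a^+=-0.2180

v_post = 1.1232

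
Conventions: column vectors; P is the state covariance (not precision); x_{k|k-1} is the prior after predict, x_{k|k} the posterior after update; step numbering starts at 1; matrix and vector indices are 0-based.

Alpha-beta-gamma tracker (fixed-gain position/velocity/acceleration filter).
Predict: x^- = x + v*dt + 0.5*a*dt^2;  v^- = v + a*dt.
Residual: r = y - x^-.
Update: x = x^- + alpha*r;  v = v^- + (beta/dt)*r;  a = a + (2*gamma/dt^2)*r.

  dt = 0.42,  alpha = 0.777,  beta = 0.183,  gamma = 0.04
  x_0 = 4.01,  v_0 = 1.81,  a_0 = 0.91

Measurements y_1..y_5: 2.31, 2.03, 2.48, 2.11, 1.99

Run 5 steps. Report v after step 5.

v_post = -0.7510

step 1: x_pred=4.8505  r=-2.5405  x^+=2.8765  v^+=1.0853  a^+=-0.2421
step 2: x_pred=3.3110  r=-1.2810  x^+=2.3157  v^+=0.4254  a^+=-0.8231
step 3: x_pred=2.4218  r=0.0582  x^+=2.4670  v^+=0.1051  a^+=-0.7967
step 4: x_pred=2.4409  r=-0.3309  x^+=2.1838  v^+=-0.3736  a^+=-0.9467
step 5: x_pred=1.9434  r=0.0466  x^+=1.9796  v^+=-0.7510  a^+=-0.9256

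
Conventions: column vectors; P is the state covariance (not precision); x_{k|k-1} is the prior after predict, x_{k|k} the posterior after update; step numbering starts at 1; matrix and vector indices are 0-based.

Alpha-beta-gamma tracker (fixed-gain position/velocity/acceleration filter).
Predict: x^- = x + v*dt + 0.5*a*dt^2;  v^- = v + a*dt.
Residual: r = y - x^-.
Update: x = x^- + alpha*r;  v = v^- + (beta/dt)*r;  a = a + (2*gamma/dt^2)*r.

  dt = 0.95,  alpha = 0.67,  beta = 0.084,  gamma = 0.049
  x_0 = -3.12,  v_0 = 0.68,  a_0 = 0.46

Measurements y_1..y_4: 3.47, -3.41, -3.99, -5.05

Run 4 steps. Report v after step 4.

v_post = 1.2999

step 1: x_pred=-2.2664  r=5.7364  x^+=1.5770  v^+=1.6242  a^+=1.0829
step 2: x_pred=3.6086  r=-7.0186  x^+=-1.0938  v^+=2.0324  a^+=0.3208
step 3: x_pred=0.9817  r=-4.9717  x^+=-2.3494  v^+=1.8975  a^+=-0.2191
step 4: x_pred=-0.6456  r=-4.4044  x^+=-3.5965  v^+=1.2999  a^+=-0.6974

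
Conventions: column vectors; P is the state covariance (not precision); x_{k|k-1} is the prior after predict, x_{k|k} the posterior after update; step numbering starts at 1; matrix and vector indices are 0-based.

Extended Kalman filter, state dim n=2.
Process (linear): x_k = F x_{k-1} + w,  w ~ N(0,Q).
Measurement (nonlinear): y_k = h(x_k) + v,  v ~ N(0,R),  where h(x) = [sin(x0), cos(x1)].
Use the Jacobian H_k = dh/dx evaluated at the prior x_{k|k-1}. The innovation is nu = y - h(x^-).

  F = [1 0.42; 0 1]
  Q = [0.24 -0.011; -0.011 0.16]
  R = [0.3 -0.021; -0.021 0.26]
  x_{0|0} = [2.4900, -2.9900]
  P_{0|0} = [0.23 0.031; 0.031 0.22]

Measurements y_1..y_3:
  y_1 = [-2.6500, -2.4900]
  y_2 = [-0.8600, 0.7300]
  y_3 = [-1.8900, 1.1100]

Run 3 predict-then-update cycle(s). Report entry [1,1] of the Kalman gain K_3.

step 1: x^-=[1.2342, -2.9900]  P^-=[0.5348 0.1124; 0.1124 0.3800]  H_jac=[0.3303 0.0000; 0.0000 0.1510]  S=[0.3583 -0.0154; -0.0154 0.2687]  K=[0.4969 0.0916; 0.1131 0.2201]  nu=[-3.5939, -1.5015]  x^+=[-0.6892, -3.7267]  P^+=[0.4455 0.0887; 0.0887 0.3632]
step 2: x^-=[-2.2544, -3.7267]  P^-=[0.8241 0.2302; 0.2302 0.5232]  H_jac=[-0.6316 0.0000; 0.0000 -0.5523]  S=[0.6287 0.0593; 0.0593 0.4196]  K=[-0.8100 -0.1885; -0.1686 -0.6648]  nu=[-0.0847, 1.5636]  x^+=[-2.4806, -4.7520]  P^+=[0.3785 0.0580; 0.0580 0.3066]
step 3: x^-=[-4.4764, -4.7520]  P^-=[0.7213 0.1757; 0.1757 0.4666]  H_jac=[-0.2338 0.0000; 0.0000 -0.9992]  S=[0.3394 0.0200; 0.0200 0.7258]  K=[-0.4832 -0.2286; -0.0832 -0.6400]  nu=[-2.8623, 1.0704]  x^+=[-3.3379, -5.1988]  P^+=[0.5996 0.0493; 0.0493 0.1648]

K[1,1] = -0.6400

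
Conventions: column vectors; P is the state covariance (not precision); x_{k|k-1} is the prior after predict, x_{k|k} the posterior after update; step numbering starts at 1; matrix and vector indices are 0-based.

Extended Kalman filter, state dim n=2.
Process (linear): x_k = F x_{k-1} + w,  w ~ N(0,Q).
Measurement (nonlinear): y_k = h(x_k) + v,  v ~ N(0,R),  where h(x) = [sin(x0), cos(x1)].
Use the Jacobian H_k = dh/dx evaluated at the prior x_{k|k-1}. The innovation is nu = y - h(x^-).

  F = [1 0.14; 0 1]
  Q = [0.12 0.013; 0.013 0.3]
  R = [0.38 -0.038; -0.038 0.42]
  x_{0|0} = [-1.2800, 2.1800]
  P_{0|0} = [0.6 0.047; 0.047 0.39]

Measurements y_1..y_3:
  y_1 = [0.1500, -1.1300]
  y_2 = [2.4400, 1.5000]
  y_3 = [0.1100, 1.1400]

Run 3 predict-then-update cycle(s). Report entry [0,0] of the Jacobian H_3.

H_jac[0,0] = -0.1341

step 1: x^-=[-0.9748, 2.1800]  P^-=[0.7408 0.1146; 0.1146 0.6900]  H_jac=[0.5613 0.0000; 0.0000 -0.8201]  S=[0.6134 -0.0908; -0.0908 0.8841]  K=[0.6724 -0.0373; 0.0103 -0.6390]  nu=[0.9776, -0.5578]  x^+=[-0.2967, 2.5465]  P^+=[0.4577 0.0502; 0.0502 0.3277]
step 2: x^-=[0.0598, 2.5465]  P^-=[0.5982 0.1091; 0.1091 0.6277]  H_jac=[0.9982 0.0000; 0.0000 -0.5606]  S=[0.9761 -0.0991; -0.0991 0.6173]  K=[0.6117 -0.0009; 0.0546 -0.5613]  nu=[2.3802, 2.3281]  x^+=[1.5136, 1.3698]  P^+=[0.2329 0.0422; 0.0422 0.4243]
step 3: x^-=[1.7053, 1.3698]  P^-=[0.3730 0.1146; 0.1146 0.7243]  H_jac=[-0.1341 0.0000; 0.0000 -0.9799]  S=[0.3867 -0.0229; -0.0229 1.1154]  K=[-0.1355 -0.1034; -0.0776 -0.6379]  nu=[-0.8810, 0.9403]  x^+=[1.7274, 0.8383]  P^+=[0.3546 0.0391; 0.0391 0.2704]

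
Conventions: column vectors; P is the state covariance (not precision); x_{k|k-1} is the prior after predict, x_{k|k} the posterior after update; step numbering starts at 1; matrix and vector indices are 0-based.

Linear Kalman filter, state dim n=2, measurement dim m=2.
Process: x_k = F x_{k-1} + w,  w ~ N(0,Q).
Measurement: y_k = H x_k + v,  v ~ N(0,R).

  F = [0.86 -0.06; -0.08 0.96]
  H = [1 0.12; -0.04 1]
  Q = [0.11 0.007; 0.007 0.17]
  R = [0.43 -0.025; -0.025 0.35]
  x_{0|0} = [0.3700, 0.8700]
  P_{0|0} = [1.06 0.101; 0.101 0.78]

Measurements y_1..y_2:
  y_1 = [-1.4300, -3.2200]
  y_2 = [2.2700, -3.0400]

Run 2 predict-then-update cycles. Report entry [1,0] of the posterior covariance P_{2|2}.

P_post[1,0] = -0.0243

step 1: x^-=[0.2660, 0.8056]  P^-=[0.8864 -0.0270; -0.0270 0.8801]  S=[1.3226 0.0183; 0.0183 1.2337]  K=[0.6686 -0.0605; 0.0496 0.7135]  nu=[-1.7927, -4.0150]  x^+=[-0.6895, -2.1481]  P^+=[0.2921 -0.0262; -0.0262 0.2475]
step 2: x^-=[-0.4641, -2.0070]  P^-=[0.3297 -0.0491; -0.0491 0.4039]  S=[0.7537 -0.0386; -0.0386 0.7584]  K=[0.4265 -0.0605; 0.0266 0.5366]  nu=[2.9749, -1.0515]  x^+=[0.8682, -2.4921]  P^+=[0.1878 -0.0243; -0.0243 0.1862]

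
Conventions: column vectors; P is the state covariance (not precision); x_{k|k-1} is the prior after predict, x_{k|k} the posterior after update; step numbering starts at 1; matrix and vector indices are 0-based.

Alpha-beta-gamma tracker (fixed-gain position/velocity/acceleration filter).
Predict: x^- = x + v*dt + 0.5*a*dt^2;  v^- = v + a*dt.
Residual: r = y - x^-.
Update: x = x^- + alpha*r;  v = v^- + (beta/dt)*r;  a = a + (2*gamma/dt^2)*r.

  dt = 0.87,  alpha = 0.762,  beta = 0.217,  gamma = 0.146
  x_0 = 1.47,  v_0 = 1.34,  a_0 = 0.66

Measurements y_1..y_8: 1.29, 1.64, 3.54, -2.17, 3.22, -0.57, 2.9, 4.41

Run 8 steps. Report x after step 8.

step 1: x_pred=2.8856  r=-1.5956  x^+=1.6697  v^+=1.5162  a^+=0.0445
step 2: x_pred=3.0057  r=-1.3657  x^+=1.9650  v^+=1.2143  a^+=-0.4824
step 3: x_pred=2.8389  r=0.7011  x^+=3.3731  v^+=0.9694  a^+=-0.2119
step 4: x_pred=4.1363  r=-6.3063  x^+=-0.6691  v^+=-0.7879  a^+=-2.6448
step 5: x_pred=-2.3555  r=5.5755  x^+=1.8930  v^+=-1.6982  a^+=-0.4939
step 6: x_pred=0.2287  r=-0.7987  x^+=-0.3799  v^+=-2.3271  a^+=-0.8020
step 7: x_pred=-2.7080  r=5.6080  x^+=1.5653  v^+=-1.6261  a^+=1.3615
step 8: x_pred=0.6659  r=3.7441  x^+=3.5189  v^+=0.4923  a^+=2.8059

x_post = 3.5189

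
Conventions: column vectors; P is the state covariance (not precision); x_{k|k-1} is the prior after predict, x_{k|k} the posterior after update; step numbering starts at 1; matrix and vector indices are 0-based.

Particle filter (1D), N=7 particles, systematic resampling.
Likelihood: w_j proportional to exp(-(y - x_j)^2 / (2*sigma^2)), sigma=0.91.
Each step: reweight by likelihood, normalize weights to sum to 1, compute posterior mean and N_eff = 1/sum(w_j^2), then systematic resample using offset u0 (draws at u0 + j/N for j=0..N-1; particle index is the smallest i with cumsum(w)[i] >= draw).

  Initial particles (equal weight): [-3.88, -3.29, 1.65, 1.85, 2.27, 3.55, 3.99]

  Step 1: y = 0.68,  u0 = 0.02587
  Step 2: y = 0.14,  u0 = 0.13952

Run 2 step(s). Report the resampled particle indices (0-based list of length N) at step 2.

step 1: w=[0.0000, 0.0001, 0.4607, 0.3558, 0.1767, 0.0056, 0.0011]  mean=1.8436  Neff=2.7019  idx=[2, 2, 2, 2, 3, 3, 4]
step 2: w=[0.1782, 0.1782, 0.1782, 0.1782, 0.1208, 0.1208, 0.0456]  mean=1.7266  Neff=6.3178  idx=[0, 1, 2, 3, 3, 5, 6]

resampled_idx = [0, 1, 2, 3, 3, 5, 6]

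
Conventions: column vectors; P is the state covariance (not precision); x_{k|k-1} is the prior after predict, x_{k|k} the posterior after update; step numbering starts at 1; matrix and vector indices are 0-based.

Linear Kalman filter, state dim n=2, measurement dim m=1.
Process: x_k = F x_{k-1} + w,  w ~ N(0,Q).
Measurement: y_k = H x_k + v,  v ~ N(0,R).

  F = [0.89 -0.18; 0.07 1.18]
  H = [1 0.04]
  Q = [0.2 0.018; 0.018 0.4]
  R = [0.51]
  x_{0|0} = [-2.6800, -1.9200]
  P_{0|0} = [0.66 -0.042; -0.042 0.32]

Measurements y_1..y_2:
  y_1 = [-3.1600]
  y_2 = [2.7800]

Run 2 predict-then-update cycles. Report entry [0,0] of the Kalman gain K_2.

step 1: x^-=[-2.0396, -2.4532]  P^-=[0.7466 -0.0524; -0.0524 0.8419]  S=[1.2538]  K=[0.5938; -0.0150]  nu=[-1.0223]  x^+=[-2.6466, -2.4379]  P^+=[0.3045 -0.0413; -0.0413 0.8416]
step 2: x^-=[-1.9167, -3.0620]  P^-=[0.4817 -0.1846; -0.1846 1.5665]  S=[0.9794]  K=[0.4843; -0.1245]  nu=[4.8192]  x^+=[0.4171, -3.6621]  P^+=[0.2520 -0.1256; -0.1256 1.5513]

K[0,0] = 0.4843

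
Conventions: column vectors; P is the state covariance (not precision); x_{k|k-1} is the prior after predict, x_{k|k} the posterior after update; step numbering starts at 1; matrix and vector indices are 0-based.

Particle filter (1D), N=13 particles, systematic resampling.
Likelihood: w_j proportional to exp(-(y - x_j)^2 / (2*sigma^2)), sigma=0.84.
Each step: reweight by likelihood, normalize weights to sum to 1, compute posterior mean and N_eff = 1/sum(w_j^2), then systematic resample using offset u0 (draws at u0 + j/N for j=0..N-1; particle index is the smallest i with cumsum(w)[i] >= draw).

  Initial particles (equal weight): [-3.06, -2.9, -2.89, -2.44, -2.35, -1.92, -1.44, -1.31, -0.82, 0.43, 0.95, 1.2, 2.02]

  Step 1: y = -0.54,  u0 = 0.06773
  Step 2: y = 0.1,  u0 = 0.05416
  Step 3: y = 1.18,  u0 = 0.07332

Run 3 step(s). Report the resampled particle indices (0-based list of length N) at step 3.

resampled_idx = [6, 6, 7, 8, 8, 9, 10, 10, 11, 11, 12, 12, 12]

step 1: w=[0.0032, 0.0055, 0.0057, 0.0221, 0.0280, 0.0741, 0.1610, 0.1878, 0.2704, 0.1467, 0.0593, 0.0334, 0.0027]  mean=-0.8389  Neff=5.9782  idx=[5, 6, 6, 6, 7, 7, 8, 8, 8, 9, 9, 10, 11]
step 2: w=[0.0099, 0.0331, 0.0331, 0.0331, 0.0435, 0.0435, 0.0976, 0.0976, 0.0976, 0.1646, 0.1646, 0.1065, 0.0754]  mean=-0.1827  Neff=9.3507  idx=[2, 4, 6, 6, 7, 8, 9, 9, 10, 10, 11, 11, 12]
step 3: w=[0.0013, 0.0021, 0.0100, 0.0100, 0.0100, 0.0100, 0.1144, 0.1144, 0.1144, 0.1144, 0.1642, 0.1642, 0.1704]  mean=0.6758  Neff=7.3668  idx=[6, 6, 7, 8, 8, 9, 10, 10, 11, 11, 12, 12, 12]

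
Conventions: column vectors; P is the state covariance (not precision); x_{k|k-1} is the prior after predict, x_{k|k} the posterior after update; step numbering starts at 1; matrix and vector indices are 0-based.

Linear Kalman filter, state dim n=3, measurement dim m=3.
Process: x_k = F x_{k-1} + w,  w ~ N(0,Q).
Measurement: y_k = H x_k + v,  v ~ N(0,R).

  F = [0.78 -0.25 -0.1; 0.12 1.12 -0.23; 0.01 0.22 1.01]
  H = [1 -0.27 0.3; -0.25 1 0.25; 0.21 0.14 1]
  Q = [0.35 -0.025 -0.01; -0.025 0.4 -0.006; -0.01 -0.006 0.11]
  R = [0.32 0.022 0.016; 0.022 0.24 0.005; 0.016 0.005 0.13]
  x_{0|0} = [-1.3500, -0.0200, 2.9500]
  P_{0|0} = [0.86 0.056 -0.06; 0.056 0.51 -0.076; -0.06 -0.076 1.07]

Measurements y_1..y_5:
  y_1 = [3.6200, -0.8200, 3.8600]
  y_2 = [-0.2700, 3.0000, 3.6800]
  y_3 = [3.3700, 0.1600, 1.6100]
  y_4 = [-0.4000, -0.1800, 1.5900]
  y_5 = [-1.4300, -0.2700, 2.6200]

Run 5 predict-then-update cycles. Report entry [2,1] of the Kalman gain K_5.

step 1: x^-=[-1.3430, -0.8629, 2.9616]  P^-=[0.8995 0.0002 -0.1563; 0.0002 1.1663 -0.2150; -0.1563 -0.2150 1.1915]  S=[1.3527 -0.5056 0.4012; -0.5056 1.4489 0.2273; 0.4012 0.2273 1.2582]  K=[0.7407 0.1126 -0.2306; 0.0991 0.8375 -0.2240; -0.1360 -0.1140 0.9609]  nu=[3.8415, -1.0333, 1.3012]  x^+=[1.0861, -1.6390, 3.8075]  P^+=[0.3052 0.1439 -0.1018; 0.1439 0.2606 -0.0900; -0.1018 -0.0900 0.1562]
step 2: x^-=[0.8762, -2.5811, 3.4959]  P^-=[0.5088 0.0800 -0.0688; 0.0800 0.8302 -0.0817; -0.0688 -0.0817 0.2405]  S=[0.8397 -0.2569 0.1158; -0.2569 1.0448 0.0977; 0.1158 0.0977 0.3622]  K=[0.5946 0.0920 -0.0789; 0.0478 0.7754 -0.0827; -0.0843 -0.0850 0.6425]  nu=[-2.8919, 4.9262, 0.3615]  x^+=[-0.4188, 1.0706, 3.5533]  P^+=[0.2412 0.1117 -0.0666; 0.1117 0.2301 -0.0618; -0.0666 -0.0618 0.1044]
step 3: x^-=[-0.9496, 0.3315, 3.8201]  P^-=[0.4759 0.0459 -0.0478; 0.0459 0.7632 -0.0437; -0.0478 -0.0437 0.1993]  S=[0.8231 -0.2576 0.1098; -0.2576 1.0065 0.1089; 0.1098 0.1089 0.3356]  K=[0.5706 0.0652 -0.0335; 0.0279 0.7468 -0.0347; -0.0697 -0.0636 0.5892]  nu=[3.2631, -1.3640, -2.0571]  x^+=[0.8922, -0.5248, 2.4676]  P^+=[0.2271 0.0989 -0.0564; 0.0989 0.2173 -0.0515; -0.0564 -0.0515 0.0942]
step 4: x^-=[0.5804, -1.0483, 2.3858]  P^-=[0.4704 0.0346 -0.0432; 0.0346 0.7371 -0.0327; -0.0432 -0.0327 0.1931]  S=[0.8221 -0.2583 0.1092; -0.2583 0.9902 0.1125; 0.1092 0.1125 0.3330]  K=[0.5654 0.0554 -0.0228; 0.0222 0.7357 -0.0224; -0.0661 -0.0565 0.5796]  nu=[-1.9791, 0.4169, -0.7709]  x^+=[-0.4980, -0.7683, 2.0463]  P^+=[0.2236 0.0950 -0.0539; 0.0950 0.2128 -0.0486; -0.0539 -0.0486 0.0921]
step 5: x^-=[-0.4010, -1.3909, 1.8928]  P^-=[0.4692 0.0316 -0.0423; 0.0316 0.7286 -0.0301; -0.0423 -0.0301 0.1920]  S=[0.8221 -0.2583 0.1092; -0.2583 0.9844 0.1131; 0.1092 0.1131 0.3327]  K=[0.5642 0.0526 -0.0206; 0.0208 0.7322 -0.0197; -0.0653 -0.0546 0.5779]  nu=[-1.9724, 0.5475, 1.0062]  x^+=[-1.5058, -1.0509, 2.5732]  P^+=[0.2227 0.0939 -0.0533; 0.0939 0.2116 -0.0479; -0.0533 -0.0479 0.0917]

K[2,1] = -0.0546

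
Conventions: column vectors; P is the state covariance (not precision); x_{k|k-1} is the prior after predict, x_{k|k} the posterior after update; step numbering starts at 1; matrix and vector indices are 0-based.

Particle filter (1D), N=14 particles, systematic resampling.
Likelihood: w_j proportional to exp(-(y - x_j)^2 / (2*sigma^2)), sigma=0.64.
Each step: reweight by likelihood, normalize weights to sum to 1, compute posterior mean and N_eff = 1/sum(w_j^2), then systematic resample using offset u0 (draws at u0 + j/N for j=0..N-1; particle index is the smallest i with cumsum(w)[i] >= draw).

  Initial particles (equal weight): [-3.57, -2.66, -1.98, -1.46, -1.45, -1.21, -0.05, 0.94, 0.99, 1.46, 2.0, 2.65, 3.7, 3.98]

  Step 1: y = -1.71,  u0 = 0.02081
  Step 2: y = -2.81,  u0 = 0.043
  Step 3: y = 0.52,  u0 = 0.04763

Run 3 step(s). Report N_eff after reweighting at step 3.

N_eff = 2.6322

step 1: w=[0.0038, 0.0856, 0.2357, 0.2387, 0.2373, 0.1899, 0.0089, 0.0000, 0.0000, 0.0000, 0.0000, 0.0000, 0.0000, 0.0000]  mean=-1.6307  Neff=4.7096  idx=[1, 2, 2, 2, 2, 3, 3, 3, 4, 4, 4, 5, 5, 5]
step 2: w=[0.2805, 0.1244, 0.1244, 0.1244, 0.1244, 0.0312, 0.0312, 0.0312, 0.0302, 0.0302, 0.0302, 0.0127, 0.0127, 0.0127]  mean=-2.0449  Neff=6.8167  idx=[0, 0, 0, 0, 1, 1, 2, 3, 3, 4, 4, 6, 8, 11]
step 3: w=[0.0001, 0.0001, 0.0001, 0.0001, 0.0105, 0.0105, 0.0105, 0.0105, 0.0105, 0.0105, 0.0105, 0.1798, 0.1887, 0.5579]  mean=-1.3572  Neff=2.6322  idx=[8, 11, 11, 12, 12, 12, 13, 13, 13, 13, 13, 13, 13, 13]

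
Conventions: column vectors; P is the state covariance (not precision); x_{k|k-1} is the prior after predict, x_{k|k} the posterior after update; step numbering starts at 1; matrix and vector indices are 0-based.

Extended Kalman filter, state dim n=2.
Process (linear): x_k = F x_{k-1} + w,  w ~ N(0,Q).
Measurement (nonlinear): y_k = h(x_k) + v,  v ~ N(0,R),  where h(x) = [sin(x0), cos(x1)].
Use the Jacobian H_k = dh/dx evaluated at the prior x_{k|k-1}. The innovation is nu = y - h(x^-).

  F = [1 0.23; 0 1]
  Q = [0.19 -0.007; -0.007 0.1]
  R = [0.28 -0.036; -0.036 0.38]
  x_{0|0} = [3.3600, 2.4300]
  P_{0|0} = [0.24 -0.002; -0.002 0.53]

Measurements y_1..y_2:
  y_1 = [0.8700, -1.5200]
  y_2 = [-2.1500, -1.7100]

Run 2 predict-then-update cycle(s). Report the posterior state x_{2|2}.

x_post = [4.7672, 3.2651]

step 1: x^-=[3.9189, 2.4300]  P^-=[0.4571 0.1129; 0.1129 0.6300]  H_jac=[-0.7128 0.0000; 0.0000 -0.6530]  S=[0.5123 0.0166; 0.0166 0.6487]  K=[-0.6329 -0.0975; -0.1367 -0.6308]  nu=[1.5714, -0.7627]  x^+=[2.9987, 2.6962]  P^+=[0.2437 0.0218; 0.0218 0.3595]
step 2: x^-=[3.6188, 2.6962]  P^-=[0.4628 0.0975; 0.0975 0.4595]  H_jac=[-0.8883 0.0000; 0.0000 -0.4308]  S=[0.6451 0.0013; 0.0013 0.4653]  K=[-0.6370 -0.0885; -0.1334 -0.4251]  nu=[-1.6907, -0.8075]  x^+=[4.7672, 3.2651]  P^+=[0.1972 0.0248; 0.0248 0.3638]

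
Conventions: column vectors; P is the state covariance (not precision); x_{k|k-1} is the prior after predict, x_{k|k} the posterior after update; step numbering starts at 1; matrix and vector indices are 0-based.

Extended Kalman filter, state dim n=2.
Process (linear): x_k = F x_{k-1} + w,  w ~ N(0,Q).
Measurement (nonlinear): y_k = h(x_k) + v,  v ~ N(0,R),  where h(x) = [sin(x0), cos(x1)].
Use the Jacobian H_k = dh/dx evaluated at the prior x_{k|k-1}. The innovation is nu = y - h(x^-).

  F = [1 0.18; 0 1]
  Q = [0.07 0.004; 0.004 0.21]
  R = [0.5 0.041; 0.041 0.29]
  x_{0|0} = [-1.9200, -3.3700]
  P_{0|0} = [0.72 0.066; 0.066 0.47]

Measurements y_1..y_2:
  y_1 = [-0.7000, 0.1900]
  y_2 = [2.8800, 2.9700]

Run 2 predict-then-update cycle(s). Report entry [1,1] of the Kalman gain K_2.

K[1,1] = -0.8154

step 1: x^-=[-2.5266, -3.3700]  P^-=[0.8290 0.1546; 0.1546 0.6800]  H_jac=[-0.8168 0.0000; 0.0000 -0.2264]  S=[1.0530 0.0696; 0.0696 0.3249]  K=[-0.6450 0.0304; -0.0899 -0.4547]  nu=[-0.1230, 1.1640]  x^+=[-2.4118, -3.8882]  P^+=[0.3933 0.0778; 0.0778 0.5986]
step 2: x^-=[-3.1117, -3.8882]  P^-=[0.5107 0.1896; 0.1896 0.8086]  H_jac=[-0.9996 0.0000; 0.0000 -0.6792]  S=[1.0103 0.1697; 0.1697 0.6630]  K=[-0.4939 -0.0678; -0.0506 -0.8154]  nu=[2.9099, 3.7040]  x^+=[-4.8001, -7.0557]  P^+=[0.2499 0.0588; 0.0588 0.3512]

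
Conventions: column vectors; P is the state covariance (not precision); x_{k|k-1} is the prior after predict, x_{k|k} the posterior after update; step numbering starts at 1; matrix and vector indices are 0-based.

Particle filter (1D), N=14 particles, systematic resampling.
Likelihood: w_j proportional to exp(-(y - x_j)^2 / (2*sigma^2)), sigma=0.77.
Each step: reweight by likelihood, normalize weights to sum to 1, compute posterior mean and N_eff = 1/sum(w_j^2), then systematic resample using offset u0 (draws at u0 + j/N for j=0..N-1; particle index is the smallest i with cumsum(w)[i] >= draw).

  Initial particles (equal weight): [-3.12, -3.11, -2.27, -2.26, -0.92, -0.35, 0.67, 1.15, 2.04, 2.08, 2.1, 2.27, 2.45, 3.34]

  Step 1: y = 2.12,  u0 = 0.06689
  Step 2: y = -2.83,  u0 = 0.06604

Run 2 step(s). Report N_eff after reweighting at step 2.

step 1: w=[0.0000, 0.0000, 0.0000, 0.0000, 0.0001, 0.0010, 0.0293, 0.0780, 0.1715, 0.1722, 0.1724, 0.1692, 0.1573, 0.0491]  mean=2.1124  Neff=6.6013  idx=[7, 8, 8, 9, 9, 9, 10, 10, 11, 11, 11, 12, 12, 13]
step 2: w=[0.9924, 0.0013, 0.0013, 0.0009, 0.0009, 0.0009, 0.0008, 0.0008, 0.0002, 0.0002, 0.0002, 0.0000, 0.0000, 0.0000]  mean=1.1571  Neff=1.0154  idx=[0, 0, 0, 0, 0, 0, 0, 0, 0, 0, 0, 0, 0, 2]

N_eff = 1.0154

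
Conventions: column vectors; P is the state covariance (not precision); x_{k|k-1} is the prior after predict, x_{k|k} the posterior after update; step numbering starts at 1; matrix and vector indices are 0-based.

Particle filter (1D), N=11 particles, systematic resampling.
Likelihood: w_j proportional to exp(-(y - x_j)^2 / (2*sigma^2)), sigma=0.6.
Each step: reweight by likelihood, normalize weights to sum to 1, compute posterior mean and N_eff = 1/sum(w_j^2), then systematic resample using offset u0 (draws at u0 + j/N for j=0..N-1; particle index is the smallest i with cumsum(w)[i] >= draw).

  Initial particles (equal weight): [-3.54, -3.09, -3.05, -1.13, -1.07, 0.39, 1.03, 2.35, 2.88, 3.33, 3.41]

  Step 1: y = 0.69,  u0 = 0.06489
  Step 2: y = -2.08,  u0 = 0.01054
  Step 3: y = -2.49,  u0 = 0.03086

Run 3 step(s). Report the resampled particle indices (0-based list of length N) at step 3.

resampled_idx = [0, 1, 2, 3, 4, 5, 6, 7, 8, 9, 10]

step 1: w=[0.0000, 0.0000, 0.0000, 0.0056, 0.0076, 0.4955, 0.4782, 0.0122, 0.0007, 0.0000, 0.0000]  mean=0.7023  Neff=2.1075  idx=[5, 5, 5, 5, 5, 6, 6, 6, 6, 6, 6]
step 2: w=[0.1983, 0.1983, 0.1983, 0.1983, 0.1983, 0.0014, 0.0014, 0.0014, 0.0014, 0.0014, 0.0014]  mean=0.3953  Neff=5.0842  idx=[0, 0, 0, 1, 1, 2, 2, 3, 3, 4, 4]
step 3: w=[0.0909, 0.0909, 0.0909, 0.0909, 0.0909, 0.0909, 0.0909, 0.0909, 0.0909, 0.0909, 0.0909]  mean=0.3900  Neff=11.0000  idx=[0, 1, 2, 3, 4, 5, 6, 7, 8, 9, 10]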